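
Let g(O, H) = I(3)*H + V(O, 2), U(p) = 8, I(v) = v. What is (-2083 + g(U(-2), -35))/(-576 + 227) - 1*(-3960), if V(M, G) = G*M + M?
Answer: 1384204/349 ≈ 3966.2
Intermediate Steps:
V(M, G) = M + G*M
g(O, H) = 3*H + 3*O (g(O, H) = 3*H + O*(1 + 2) = 3*H + O*3 = 3*H + 3*O)
(-2083 + g(U(-2), -35))/(-576 + 227) - 1*(-3960) = (-2083 + (3*(-35) + 3*8))/(-576 + 227) - 1*(-3960) = (-2083 + (-105 + 24))/(-349) + 3960 = (-2083 - 81)*(-1/349) + 3960 = -2164*(-1/349) + 3960 = 2164/349 + 3960 = 1384204/349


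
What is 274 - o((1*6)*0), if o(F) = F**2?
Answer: 274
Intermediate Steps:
274 - o((1*6)*0) = 274 - ((1*6)*0)**2 = 274 - (6*0)**2 = 274 - 1*0**2 = 274 - 1*0 = 274 + 0 = 274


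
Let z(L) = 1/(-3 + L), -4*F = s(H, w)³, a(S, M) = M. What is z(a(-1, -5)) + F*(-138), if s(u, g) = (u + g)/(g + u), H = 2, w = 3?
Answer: 275/8 ≈ 34.375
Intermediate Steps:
s(u, g) = 1 (s(u, g) = (g + u)/(g + u) = 1)
F = -¼ (F = -¼*1³ = -¼*1 = -¼ ≈ -0.25000)
z(a(-1, -5)) + F*(-138) = 1/(-3 - 5) - ¼*(-138) = 1/(-8) + 69/2 = -⅛ + 69/2 = 275/8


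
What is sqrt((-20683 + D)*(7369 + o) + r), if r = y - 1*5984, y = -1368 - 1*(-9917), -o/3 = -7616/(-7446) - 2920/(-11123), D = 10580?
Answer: I*sqrt(1001175322099544962)/115997 ≈ 8626.0*I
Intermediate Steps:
o = -3131032/811979 (o = -3*(-7616/(-7446) - 2920/(-11123)) = -3*(-7616*(-1/7446) - 2920*(-1/11123)) = -3*(224/219 + 2920/11123) = -3*3131032/2435937 = -3131032/811979 ≈ -3.8560)
y = 8549 (y = -1368 + 9917 = 8549)
r = 2565 (r = 8549 - 1*5984 = 8549 - 5984 = 2565)
sqrt((-20683 + D)*(7369 + o) + r) = sqrt((-20683 + 10580)*(7369 - 3131032/811979) + 2565) = sqrt(-10103*5980342219/811979 + 2565) = sqrt(-60419397438557/811979 + 2565) = sqrt(-60417314712422/811979) = I*sqrt(1001175322099544962)/115997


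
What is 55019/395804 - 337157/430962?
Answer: -54868495475/85288241724 ≈ -0.64333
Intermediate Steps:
55019/395804 - 337157/430962 = -54868495475/85288241724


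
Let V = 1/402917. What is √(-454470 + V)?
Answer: 7*I*√1505706494415937/402917 ≈ 674.14*I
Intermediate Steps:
V = 1/402917 ≈ 2.4819e-6
√(-454470 + V) = √(-454470 + 1/402917) = √(-183113688989/402917) = 7*I*√1505706494415937/402917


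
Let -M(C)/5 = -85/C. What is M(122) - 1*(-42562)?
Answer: 5192989/122 ≈ 42566.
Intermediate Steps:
M(C) = 425/C (M(C) = -(-425)/C = 425/C)
M(122) - 1*(-42562) = 425/122 - 1*(-42562) = 425*(1/122) + 42562 = 425/122 + 42562 = 5192989/122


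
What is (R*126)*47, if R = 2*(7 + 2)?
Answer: 106596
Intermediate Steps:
R = 18 (R = 2*9 = 18)
(R*126)*47 = (18*126)*47 = 2268*47 = 106596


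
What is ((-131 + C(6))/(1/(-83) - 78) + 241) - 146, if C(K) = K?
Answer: 25020/259 ≈ 96.602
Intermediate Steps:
((-131 + C(6))/(1/(-83) - 78) + 241) - 146 = ((-131 + 6)/(1/(-83) - 78) + 241) - 146 = (-125/(-1/83 - 78) + 241) - 146 = (-125/(-6475/83) + 241) - 146 = (-125*(-83/6475) + 241) - 146 = (415/259 + 241) - 146 = 62834/259 - 146 = 25020/259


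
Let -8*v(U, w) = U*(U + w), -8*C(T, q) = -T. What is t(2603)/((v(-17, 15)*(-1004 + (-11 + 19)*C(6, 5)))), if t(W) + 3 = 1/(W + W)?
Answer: -15617/22081249 ≈ -0.00070725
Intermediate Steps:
C(T, q) = T/8 (C(T, q) = -(-1)*T/8 = T/8)
t(W) = -3 + 1/(2*W) (t(W) = -3 + 1/(W + W) = -3 + 1/(2*W))
v(U, w) = -U*(U + w)/8
t(2603)/((v(-17, 15)*(-1004 + (-11 + 19)*C(6, 5)))) = (-3 + (1/2)/2603)/(((-1/8*(-17)*(-17 + 15))*(-1004 + (-11 + 19)*((1/8)*6)))) = (-3 + (1/2)*(1/2603))/(((-1/8*(-17)*(-2))*(-1004 + 8*(3/4)))) = (-3 + 1/5206)/((-17*(-1004 + 6)/4)) = -15617/(5206*((-17/4*(-998)))) = -15617/(5206*8483/2) = -15617/5206*2/8483 = -15617/22081249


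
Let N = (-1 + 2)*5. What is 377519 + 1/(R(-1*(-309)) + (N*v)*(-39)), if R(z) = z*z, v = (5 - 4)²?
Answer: 35972275435/95286 ≈ 3.7752e+5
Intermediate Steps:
v = 1 (v = 1² = 1)
N = 5 (N = 1*5 = 5)
R(z) = z²
377519 + 1/(R(-1*(-309)) + (N*v)*(-39)) = 377519 + 1/((-1*(-309))² + (5*1)*(-39)) = 377519 + 1/(309² + 5*(-39)) = 377519 + 1/(95481 - 195) = 377519 + 1/95286 = 35972275435/95286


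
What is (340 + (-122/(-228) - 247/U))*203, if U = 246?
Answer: 161077252/2337 ≈ 68925.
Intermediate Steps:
(340 + (-122/(-228) - 247/U))*203 = (340 + (-122/(-228) - 247/246))*203 = (340 + (-122*(-1/228) - 247*1/246))*203 = (340 + (61/114 - 247/246))*203 = (340 - 1096/2337)*203 = (793484/2337)*203 = 161077252/2337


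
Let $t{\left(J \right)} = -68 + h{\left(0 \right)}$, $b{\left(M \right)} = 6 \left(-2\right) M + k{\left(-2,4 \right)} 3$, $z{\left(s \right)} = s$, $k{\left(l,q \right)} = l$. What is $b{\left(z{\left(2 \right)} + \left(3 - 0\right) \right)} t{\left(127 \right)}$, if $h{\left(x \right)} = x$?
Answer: $4488$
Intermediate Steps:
$b{\left(M \right)} = -6 - 12 M$ ($b{\left(M \right)} = 6 \left(-2\right) M - 6 = - 12 M - 6 = -6 - 12 M$)
$t{\left(J \right)} = -68$ ($t{\left(J \right)} = -68 + 0 = -68$)
$b{\left(z{\left(2 \right)} + \left(3 - 0\right) \right)} t{\left(127 \right)} = \left(-6 - 12 \left(2 + \left(3 - 0\right)\right)\right) \left(-68\right) = \left(-6 - 12 \left(2 + \left(3 + 0\right)\right)\right) \left(-68\right) = \left(-6 - 12 \left(2 + 3\right)\right) \left(-68\right) = \left(-6 - 60\right) \left(-68\right) = \left(-66\right) \left(-68\right) = 4488$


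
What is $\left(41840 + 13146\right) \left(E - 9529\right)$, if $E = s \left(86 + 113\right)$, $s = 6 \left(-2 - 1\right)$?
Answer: $-720921446$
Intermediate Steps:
$s = -18$ ($s = 6 \left(-3\right) = -18$)
$E = -3582$ ($E = - 18 \left(86 + 113\right) = \left(-18\right) 199 = -3582$)
$\left(41840 + 13146\right) \left(E - 9529\right) = \left(41840 + 13146\right) \left(-3582 - 9529\right) = 54986 \left(-13111\right) = -720921446$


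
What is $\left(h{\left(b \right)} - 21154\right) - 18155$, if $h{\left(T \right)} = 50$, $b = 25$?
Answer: $-39259$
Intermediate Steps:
$\left(h{\left(b \right)} - 21154\right) - 18155 = \left(50 - 21154\right) - 18155 = -21104 - 18155 = -39259$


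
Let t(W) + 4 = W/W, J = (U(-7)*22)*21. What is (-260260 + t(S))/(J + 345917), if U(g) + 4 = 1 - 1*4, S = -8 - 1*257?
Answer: -260263/342683 ≈ -0.75949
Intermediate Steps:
S = -265 (S = -8 - 257 = -265)
U(g) = -7 (U(g) = -4 + (1 - 1*4) = -4 + (1 - 4) = -4 - 3 = -7)
J = -3234 (J = -7*22*21 = -154*21 = -3234)
t(W) = -3 (t(W) = -4 + W/W = -4 + 1 = -3)
(-260260 + t(S))/(J + 345917) = (-260260 - 3)/(-3234 + 345917) = -260263/342683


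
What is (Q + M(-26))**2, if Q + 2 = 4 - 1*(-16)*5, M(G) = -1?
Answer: 6561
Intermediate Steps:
Q = 82 (Q = -2 + (4 - 1*(-16)*5) = -2 + (4 + 16*5) = -2 + (4 + 80) = -2 + 84 = 82)
(Q + M(-26))**2 = (82 - 1)**2 = 81**2 = 6561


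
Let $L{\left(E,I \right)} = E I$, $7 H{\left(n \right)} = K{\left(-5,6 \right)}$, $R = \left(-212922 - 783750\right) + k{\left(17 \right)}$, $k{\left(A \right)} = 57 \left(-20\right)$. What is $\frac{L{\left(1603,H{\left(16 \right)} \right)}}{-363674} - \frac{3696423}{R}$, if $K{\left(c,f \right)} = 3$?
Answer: $\frac{223934573543}{60479713548} \approx 3.7026$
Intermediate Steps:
$k{\left(A \right)} = -1140$
$R = -997812$ ($R = \left(-212922 - 783750\right) - 1140 = -996672 - 1140 = -997812$)
$H{\left(n \right)} = \frac{3}{7}$ ($H{\left(n \right)} = \frac{1}{7} \cdot 3 = \frac{3}{7}$)
$\frac{L{\left(1603,H{\left(16 \right)} \right)}}{-363674} - \frac{3696423}{R} = \frac{1603 \cdot \frac{3}{7}}{-363674} - \frac{3696423}{-997812} = 687 \left(- \frac{1}{363674}\right) - - \frac{1232141}{332604} = - \frac{687}{363674} + \frac{1232141}{332604} = \frac{223934573543}{60479713548}$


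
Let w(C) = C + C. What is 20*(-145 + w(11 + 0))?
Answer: -2460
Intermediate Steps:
w(C) = 2*C
20*(-145 + w(11 + 0)) = 20*(-145 + 2*(11 + 0)) = 20*(-145 + 2*11) = 20*(-145 + 22) = 20*(-123) = -2460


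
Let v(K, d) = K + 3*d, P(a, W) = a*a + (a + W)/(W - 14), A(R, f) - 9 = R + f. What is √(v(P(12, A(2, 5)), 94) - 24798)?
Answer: I*√24358 ≈ 156.07*I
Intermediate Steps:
A(R, f) = 9 + R + f (A(R, f) = 9 + (R + f) = 9 + R + f)
P(a, W) = a² + (W + a)/(-14 + W)
√(v(P(12, A(2, 5)), 94) - 24798) = √((((9 + 2 + 5) + 12 - 14*12² + (9 + 2 + 5)*12²)/(-14 + (9 + 2 + 5)) + 3*94) - 24798) = √(((16 + 12 - 14*144 + 16*144)/(-14 + 16) + 282) - 24798) = √(((16 + 12 - 2016 + 2304)/2 + 282) - 24798) = √(((½)*316 + 282) - 24798) = √((158 + 282) - 24798) = √(440 - 24798) = √(-24358) = I*√24358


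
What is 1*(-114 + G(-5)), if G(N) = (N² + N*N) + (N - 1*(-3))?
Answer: -66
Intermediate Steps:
G(N) = 3 + N + 2*N² (G(N) = (N² + N²) + (N + 3) = 2*N² + (3 + N) = 3 + N + 2*N²)
1*(-114 + G(-5)) = 1*(-114 + (3 - 5 + 2*(-5)²)) = 1*(-114 + (3 - 5 + 2*25)) = 1*(-114 + (3 - 5 + 50)) = 1*(-114 + 48) = 1*(-66) = -66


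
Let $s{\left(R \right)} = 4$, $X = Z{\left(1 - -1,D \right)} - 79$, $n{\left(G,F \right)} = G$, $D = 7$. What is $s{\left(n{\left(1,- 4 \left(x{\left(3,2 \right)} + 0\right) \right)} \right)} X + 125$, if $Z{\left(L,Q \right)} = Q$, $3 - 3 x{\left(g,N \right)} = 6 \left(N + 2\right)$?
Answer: $-163$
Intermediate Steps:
$x{\left(g,N \right)} = -3 - 2 N$ ($x{\left(g,N \right)} = 1 - \frac{6 \left(N + 2\right)}{3} = 1 - \frac{6 \left(2 + N\right)}{3} = 1 - \frac{12 + 6 N}{3} = 1 - \left(4 + 2 N\right) = -3 - 2 N$)
$X = -72$ ($X = 7 - 79 = -72$)
$s{\left(n{\left(1,- 4 \left(x{\left(3,2 \right)} + 0\right) \right)} \right)} X + 125 = 4 \left(-72\right) + 125 = -288 + 125 = -163$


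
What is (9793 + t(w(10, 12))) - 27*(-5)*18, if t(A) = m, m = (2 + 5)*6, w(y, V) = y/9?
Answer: 12265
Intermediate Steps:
w(y, V) = y/9 (w(y, V) = y*(⅑) = y/9)
m = 42 (m = 7*6 = 42)
t(A) = 42
(9793 + t(w(10, 12))) - 27*(-5)*18 = (9793 + 42) - 27*(-5)*18 = 9835 + 135*18 = 9835 + 2430 = 12265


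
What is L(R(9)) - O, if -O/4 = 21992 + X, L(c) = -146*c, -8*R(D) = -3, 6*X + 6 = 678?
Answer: 353445/4 ≈ 88361.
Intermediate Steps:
X = 112 (X = -1 + (⅙)*678 = -1 + 113 = 112)
R(D) = 3/8 (R(D) = -⅛*(-3) = 3/8)
O = -88416 (O = -4*(21992 + 112) = -4*22104 = -88416)
L(R(9)) - O = -146*3/8 - 1*(-88416) = -219/4 + 88416 = 353445/4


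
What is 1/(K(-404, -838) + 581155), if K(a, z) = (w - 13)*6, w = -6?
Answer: 1/581041 ≈ 1.7210e-6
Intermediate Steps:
K(a, z) = -114 (K(a, z) = (-6 - 13)*6 = -19*6 = -114)
1/(K(-404, -838) + 581155) = 1/(-114 + 581155) = 1/581041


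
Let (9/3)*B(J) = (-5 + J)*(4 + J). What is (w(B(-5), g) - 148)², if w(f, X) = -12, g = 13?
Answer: 25600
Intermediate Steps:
B(J) = (-5 + J)*(4 + J)/3 (B(J) = ((-5 + J)*(4 + J))/3 = (-5 + J)*(4 + J)/3)
(w(B(-5), g) - 148)² = (-12 - 148)² = (-160)² = 25600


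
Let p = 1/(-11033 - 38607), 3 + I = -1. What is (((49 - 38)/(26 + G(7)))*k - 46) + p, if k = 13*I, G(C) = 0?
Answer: -3375521/49640 ≈ -68.000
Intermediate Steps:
I = -4 (I = -3 - 1 = -4)
p = -1/49640 (p = 1/(-49640) = -1/49640 ≈ -2.0145e-5)
k = -52 (k = 13*(-4) = -52)
(((49 - 38)/(26 + G(7)))*k - 46) + p = (((49 - 38)/(26 + 0))*(-52) - 46) - 1/49640 = ((11/26)*(-52) - 46) - 1/49640 = (-22 - 46) - 1/49640 = -68 - 1/49640 = -3375521/49640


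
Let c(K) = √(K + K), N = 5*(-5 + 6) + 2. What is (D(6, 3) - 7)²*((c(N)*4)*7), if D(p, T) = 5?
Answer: 112*√14 ≈ 419.07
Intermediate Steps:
N = 7 (N = 5*1 + 2 = 5 + 2 = 7)
c(K) = √2*√K (c(K) = √(2*K) = √2*√K)
(D(6, 3) - 7)²*((c(N)*4)*7) = (5 - 7)²*(((√2*√7)*4)*7) = (-2)²*((√14*4)*7) = 4*((4*√14)*7) = 4*(28*√14) = 112*√14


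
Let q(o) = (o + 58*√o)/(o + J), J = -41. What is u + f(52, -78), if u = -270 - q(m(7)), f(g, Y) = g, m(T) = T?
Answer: -7405/34 + 29*√7/17 ≈ -213.28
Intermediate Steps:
q(o) = (o + 58*√o)/(-41 + o) (q(o) = (o + 58*√o)/(o - 41) = (o + 58*√o)/(-41 + o))
u = -9173/34 + 29*√7/17 (u = -270 - (7 + 58*√7)/(-41 + 7) = -270 - (7 + 58*√7)/(-34) = -270 - (-1)*(7 + 58*√7)/34 = -270 - (-7/34 - 29*√7/17) = -270 + (7/34 + 29*√7/17) = -9173/34 + 29*√7/17 ≈ -265.28)
u + f(52, -78) = (-9173/34 + 29*√7/17) + 52 = -7405/34 + 29*√7/17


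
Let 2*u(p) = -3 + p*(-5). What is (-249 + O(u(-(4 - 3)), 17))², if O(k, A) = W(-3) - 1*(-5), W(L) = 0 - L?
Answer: 58081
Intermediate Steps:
W(L) = -L
u(p) = -3/2 - 5*p/2 (u(p) = (-3 + p*(-5))/2 = (-3 - 5*p)/2 = -3/2 - 5*p/2)
O(k, A) = 8 (O(k, A) = -1*(-3) - 1*(-5) = 3 + 5 = 8)
(-249 + O(u(-(4 - 3)), 17))² = (-249 + 8)² = (-241)² = 58081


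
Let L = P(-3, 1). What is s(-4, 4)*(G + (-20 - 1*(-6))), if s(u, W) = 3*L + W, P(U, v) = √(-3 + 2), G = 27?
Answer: 52 + 39*I ≈ 52.0 + 39.0*I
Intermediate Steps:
P(U, v) = I (P(U, v) = √(-1) = I)
L = I ≈ 1.0*I
s(u, W) = W + 3*I (s(u, W) = 3*I + W = W + 3*I)
s(-4, 4)*(G + (-20 - 1*(-6))) = (4 + 3*I)*(27 + (-20 - 1*(-6))) = (4 + 3*I)*(27 + (-20 + 6)) = (4 + 3*I)*(27 - 14) = (4 + 3*I)*13 = 52 + 39*I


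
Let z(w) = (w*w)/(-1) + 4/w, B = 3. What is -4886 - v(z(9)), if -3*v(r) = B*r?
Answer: -44699/9 ≈ -4966.6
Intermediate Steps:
z(w) = -w**2 + 4/w (z(w) = w**2*(-1) + 4/w = -w**2 + 4/w)
v(r) = -r
-4886 - v(z(9)) = -4886 - (-1)*(4 - 1*9**3)/9 = -4886 - (-1)*(4 - 1*729)/9 = -4886 - (-1)*(4 - 729)/9 = -4886 - (-1)*(1/9)*(-725) = -4886 - (-1)*(-725)/9 = -4886 - 1*725/9 = -4886 - 725/9 = -44699/9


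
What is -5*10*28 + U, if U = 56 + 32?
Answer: -1312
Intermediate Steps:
U = 88
-5*10*28 + U = -5*10*28 + 88 = -50*28 + 88 = -1400 + 88 = -1312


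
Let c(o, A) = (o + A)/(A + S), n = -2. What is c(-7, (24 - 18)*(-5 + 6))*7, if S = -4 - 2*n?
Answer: -7/6 ≈ -1.1667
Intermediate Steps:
S = 0 (S = -4 - 2*(-2) = -4 + 4 = 0)
c(o, A) = (A + o)/A (c(o, A) = (o + A)/(A + 0) = (A + o)/A)
c(-7, (24 - 18)*(-5 + 6))*7 = (((24 - 18)*(-5 + 6) - 7)/(((24 - 18)*(-5 + 6))))*7 = ((6*1 - 7)/((6*1)))*7 = ((6 - 7)/6)*7 = ((1/6)*(-1))*7 = -1/6*7 = -7/6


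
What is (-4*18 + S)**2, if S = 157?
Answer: 7225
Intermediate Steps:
(-4*18 + S)**2 = (-4*18 + 157)**2 = (-72 + 157)**2 = 85**2 = 7225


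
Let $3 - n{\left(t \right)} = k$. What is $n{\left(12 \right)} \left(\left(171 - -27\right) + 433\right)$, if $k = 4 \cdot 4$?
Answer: $-8203$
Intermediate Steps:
$k = 16$
$n{\left(t \right)} = -13$ ($n{\left(t \right)} = 3 - 16 = -13$)
$n{\left(12 \right)} \left(\left(171 - -27\right) + 433\right) = - 13 \left(\left(171 - -27\right) + 433\right) = - 13 \left(\left(171 + 27\right) + 433\right) = - 13 \left(198 + 433\right) = \left(-13\right) 631 = -8203$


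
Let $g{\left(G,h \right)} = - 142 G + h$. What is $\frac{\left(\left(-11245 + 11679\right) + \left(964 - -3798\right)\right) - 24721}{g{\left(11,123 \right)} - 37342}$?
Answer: $\frac{19525}{38781} \approx 0.50347$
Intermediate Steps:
$g{\left(G,h \right)} = h - 142 G$
$\frac{\left(\left(-11245 + 11679\right) + \left(964 - -3798\right)\right) - 24721}{g{\left(11,123 \right)} - 37342} = \frac{\left(\left(-11245 + 11679\right) + \left(964 - -3798\right)\right) - 24721}{\left(123 - 1562\right) - 37342} = \frac{\left(434 + \left(964 + 3798\right)\right) - 24721}{\left(123 - 1562\right) - 37342} = \frac{\left(434 + 4762\right) - 24721}{-1439 - 37342} = \frac{5196 - 24721}{-38781} = \left(-19525\right) \left(- \frac{1}{38781}\right) = \frac{19525}{38781}$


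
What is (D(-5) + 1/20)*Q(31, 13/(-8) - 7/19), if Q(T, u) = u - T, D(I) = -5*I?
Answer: -502503/608 ≈ -826.49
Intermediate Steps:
(D(-5) + 1/20)*Q(31, 13/(-8) - 7/19) = (-5*(-5) + 1/20)*((13/(-8) - 7/19) - 1*31) = (25 + 1/20)*((13*(-1/8) - 7*1/19) - 31) = 501*((-13/8 - 7/19) - 31)/20 = 501*(-303/152 - 31)/20 = (501/20)*(-5015/152) = -502503/608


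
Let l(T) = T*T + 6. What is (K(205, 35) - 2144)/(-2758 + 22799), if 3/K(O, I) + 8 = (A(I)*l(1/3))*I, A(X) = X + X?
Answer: -288749605/2699081798 ≈ -0.10698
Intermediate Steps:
l(T) = 6 + T² (l(T) = T² + 6 = 6 + T²)
A(X) = 2*X
K(O, I) = 3/(-8 + 110*I²/9) (K(O, I) = 3/(-8 + ((2*I)*(6 + (1/3)²))*I) = 3/(-8 + ((2*I)*(6 + (⅓)²))*I) = 3/(-8 + ((2*I)*(6 + ⅑))*I) = 3/(-8 + ((2*I)*(55/9))*I) = 3/(-8 + (110*I/9)*I) = 3/(-8 + 110*I²/9))
(K(205, 35) - 2144)/(-2758 + 22799) = (27/(2*(-36 + 55*35²)) - 2144)/(-2758 + 22799) = (27/(2*(-36 + 55*1225)) - 2144)/20041 = (27/(2*(-36 + 67375)) - 2144)*(1/20041) = ((27/2)/67339 - 2144)*(1/20041) = ((27/2)*(1/67339) - 2144)*(1/20041) = (27/134678 - 2144)*(1/20041) = -288749605/134678*1/20041 = -288749605/2699081798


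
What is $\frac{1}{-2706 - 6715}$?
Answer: $- \frac{1}{9421} \approx -0.00010615$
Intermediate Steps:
$\frac{1}{-2706 - 6715} = \frac{1}{-9421} = - \frac{1}{9421}$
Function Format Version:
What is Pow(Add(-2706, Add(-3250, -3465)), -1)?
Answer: Rational(-1, 9421) ≈ -0.00010615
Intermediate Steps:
Pow(Add(-2706, Add(-3250, -3465)), -1) = Pow(Add(-2706, -6715), -1) = Pow(-9421, -1) = Rational(-1, 9421)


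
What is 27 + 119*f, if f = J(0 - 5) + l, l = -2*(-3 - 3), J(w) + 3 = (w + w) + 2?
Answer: 146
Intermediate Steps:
J(w) = -1 + 2*w (J(w) = -3 + ((w + w) + 2) = -3 + (2*w + 2) = -3 + (2 + 2*w) = -1 + 2*w)
l = 12 (l = -2*(-6) = 12)
f = 1 (f = (-1 + 2*(0 - 5)) + 12 = (-1 + 2*(-5)) + 12 = (-1 - 10) + 12 = -11 + 12 = 1)
27 + 119*f = 27 + 119*1 = 27 + 119 = 146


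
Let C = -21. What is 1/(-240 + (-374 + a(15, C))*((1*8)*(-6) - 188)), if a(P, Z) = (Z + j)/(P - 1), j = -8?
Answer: 7/619590 ≈ 1.1298e-5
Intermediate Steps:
a(P, Z) = (-8 + Z)/(-1 + P) (a(P, Z) = (Z - 8)/(P - 1) = (-8 + Z)/(-1 + P))
1/(-240 + (-374 + a(15, C))*((1*8)*(-6) - 188)) = 1/(-240 + (-374 + (-8 - 21)/(-1 + 15))*((1*8)*(-6) - 188)) = 1/(-240 + (-374 - 29/14)*(8*(-6) - 188)) = 1/(-240 + (-374 + (1/14)*(-29))*(-48 - 188)) = 1/(-240 + (-374 - 29/14)*(-236)) = 1/(-240 - 5265/14*(-236)) = 1/(-240 + 621270/7) = 1/(619590/7) = 7/619590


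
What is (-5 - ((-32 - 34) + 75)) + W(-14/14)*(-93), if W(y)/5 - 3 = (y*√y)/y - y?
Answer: -1874 - 465*I ≈ -1874.0 - 465.0*I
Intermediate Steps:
W(y) = 15 - 5*y + 5*√y (W(y) = 15 + 5*((y*√y)/y - y) = 15 + 5*(y^(3/2)/y - y) = 15 + 5*(√y - y) = 15 + (-5*y + 5*√y) = 15 - 5*y + 5*√y)
(-5 - ((-32 - 34) + 75)) + W(-14/14)*(-93) = (-5 - ((-32 - 34) + 75)) + (15 - (-70)/14 + 5*√(-14/14))*(-93) = (-5 - (-66 + 75)) + (15 - (-70)/14 + 5*√(-14*1/14))*(-93) = (-5 - 1*9) + (15 - 5*(-1) + 5*√(-1))*(-93) = (-5 - 9) + (15 + 5 + 5*I)*(-93) = -14 + (20 + 5*I)*(-93) = -14 + (-1860 - 465*I) = -1874 - 465*I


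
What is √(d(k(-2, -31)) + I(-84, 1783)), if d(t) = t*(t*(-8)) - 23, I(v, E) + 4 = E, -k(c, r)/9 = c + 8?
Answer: 2*I*√5393 ≈ 146.87*I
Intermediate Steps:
k(c, r) = -72 - 9*c (k(c, r) = -9*(c + 8) = -9*(8 + c) = -72 - 9*c)
I(v, E) = -4 + E
d(t) = -23 - 8*t² (d(t) = t*(-8*t) - 23 = -8*t² - 23 = -23 - 8*t²)
√(d(k(-2, -31)) + I(-84, 1783)) = √((-23 - 8*(-72 - 9*(-2))²) + (-4 + 1783)) = √((-23 - 8*(-72 + 18)²) + 1779) = √((-23 - 8*(-54)²) + 1779) = √((-23 - 8*2916) + 1779) = √((-23 - 23328) + 1779) = √(-23351 + 1779) = √(-21572) = 2*I*√5393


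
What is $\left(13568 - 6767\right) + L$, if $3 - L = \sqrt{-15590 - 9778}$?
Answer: $6804 - 2 i \sqrt{6342} \approx 6804.0 - 159.27 i$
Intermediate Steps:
$L = 3 - 2 i \sqrt{6342}$ ($L = 3 - \sqrt{-15590 - 9778} = 3 - \sqrt{-25368} = 3 - 2 i \sqrt{6342} \approx 3.0 - 159.27 i$)
$\left(13568 - 6767\right) + L = \left(13568 - 6767\right) + \left(3 - 2 i \sqrt{6342}\right) = 6801 + \left(3 - 2 i \sqrt{6342}\right) = 6804 - 2 i \sqrt{6342}$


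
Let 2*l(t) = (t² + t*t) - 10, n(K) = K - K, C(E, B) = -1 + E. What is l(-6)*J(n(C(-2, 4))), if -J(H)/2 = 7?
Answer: -434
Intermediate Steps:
n(K) = 0
J(H) = -14 (J(H) = -2*7 = -14)
l(t) = -5 + t² (l(t) = ((t² + t*t) - 10)/2 = ((t² + t²) - 10)/2 = (2*t² - 10)/2 = (-10 + 2*t²)/2 = -5 + t²)
l(-6)*J(n(C(-2, 4))) = (-5 + (-6)²)*(-14) = (-5 + 36)*(-14) = 31*(-14) = -434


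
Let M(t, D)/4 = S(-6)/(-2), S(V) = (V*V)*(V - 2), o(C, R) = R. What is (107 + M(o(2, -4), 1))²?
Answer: 466489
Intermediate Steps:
S(V) = V²*(-2 + V)
M(t, D) = 576 (M(t, D) = 4*(((-6)²*(-2 - 6))/(-2)) = 4*((36*(-8))*(-½)) = 4*(-288*(-½)) = 4*144 = 576)
(107 + M(o(2, -4), 1))² = (107 + 576)² = 683² = 466489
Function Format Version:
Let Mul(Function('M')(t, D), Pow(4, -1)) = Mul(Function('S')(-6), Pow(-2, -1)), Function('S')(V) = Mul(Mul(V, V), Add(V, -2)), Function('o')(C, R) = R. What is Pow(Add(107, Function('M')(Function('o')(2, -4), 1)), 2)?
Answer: 466489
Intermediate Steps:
Function('S')(V) = Mul(Pow(V, 2), Add(-2, V))
Function('M')(t, D) = 576 (Function('M')(t, D) = Mul(4, Mul(Mul(Pow(-6, 2), Add(-2, -6)), Pow(-2, -1))) = Mul(4, Mul(Mul(36, -8), Rational(-1, 2))) = Mul(4, Mul(-288, Rational(-1, 2))) = Mul(4, 144) = 576)
Pow(Add(107, Function('M')(Function('o')(2, -4), 1)), 2) = Pow(Add(107, 576), 2) = Pow(683, 2) = 466489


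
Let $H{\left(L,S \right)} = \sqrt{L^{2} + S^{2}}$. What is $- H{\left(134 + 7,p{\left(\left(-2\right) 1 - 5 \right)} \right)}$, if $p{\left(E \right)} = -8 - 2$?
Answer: $- \sqrt{19981} \approx -141.35$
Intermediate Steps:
$p{\left(E \right)} = -10$ ($p{\left(E \right)} = -8 - 2 = -10$)
$- H{\left(134 + 7,p{\left(\left(-2\right) 1 - 5 \right)} \right)} = - \sqrt{\left(134 + 7\right)^{2} + \left(-10\right)^{2}} = - \sqrt{141^{2} + 100} = - \sqrt{19881 + 100} = - \sqrt{19981}$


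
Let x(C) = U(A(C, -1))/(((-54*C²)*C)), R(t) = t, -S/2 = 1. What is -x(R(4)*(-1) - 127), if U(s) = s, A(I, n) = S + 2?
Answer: 0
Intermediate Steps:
S = -2 (S = -2*1 = -2)
A(I, n) = 0 (A(I, n) = -2 + 2 = 0)
x(C) = 0 (x(C) = 0/(((-54*C²)*C)) = 0/((-54*C³)) = 0*(-1/(54*C³)) = 0)
-x(R(4)*(-1) - 127) = -1*0 = 0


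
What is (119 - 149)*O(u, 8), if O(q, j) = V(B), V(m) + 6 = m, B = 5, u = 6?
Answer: 30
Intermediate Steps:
V(m) = -6 + m
O(q, j) = -1 (O(q, j) = -6 + 5 = -1)
(119 - 149)*O(u, 8) = (119 - 149)*(-1) = -30*(-1) = 30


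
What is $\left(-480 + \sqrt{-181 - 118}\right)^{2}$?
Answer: $\left(480 - i \sqrt{299}\right)^{2} \approx 2.301 \cdot 10^{5} - 16600.0 i$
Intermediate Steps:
$\left(-480 + \sqrt{-181 - 118}\right)^{2} = \left(-480 + \sqrt{-299}\right)^{2} = \left(-480 + i \sqrt{299}\right)^{2}$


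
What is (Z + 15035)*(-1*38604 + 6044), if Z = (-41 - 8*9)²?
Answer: -905298240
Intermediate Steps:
Z = 12769 (Z = (-41 - 72)² = (-113)² = 12769)
(Z + 15035)*(-1*38604 + 6044) = (12769 + 15035)*(-1*38604 + 6044) = 27804*(-38604 + 6044) = 27804*(-32560) = -905298240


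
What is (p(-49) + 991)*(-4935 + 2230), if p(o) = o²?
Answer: -9175360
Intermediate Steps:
(p(-49) + 991)*(-4935 + 2230) = ((-49)² + 991)*(-4935 + 2230) = (2401 + 991)*(-2705) = 3392*(-2705) = -9175360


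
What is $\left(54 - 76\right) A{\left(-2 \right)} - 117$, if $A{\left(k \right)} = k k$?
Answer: $-205$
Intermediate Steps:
$A{\left(k \right)} = k^{2}$
$\left(54 - 76\right) A{\left(-2 \right)} - 117 = \left(54 - 76\right) \left(-2\right)^{2} - 117 = \left(-22\right) 4 - 117 = -88 - 117 = -205$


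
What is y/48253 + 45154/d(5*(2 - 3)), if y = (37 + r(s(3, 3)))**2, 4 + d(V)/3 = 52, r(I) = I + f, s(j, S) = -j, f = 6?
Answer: 1089523181/3474216 ≈ 313.60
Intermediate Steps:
r(I) = 6 + I (r(I) = I + 6 = 6 + I)
d(V) = 144 (d(V) = -12 + 3*52 = -12 + 156 = 144)
y = 1600 (y = (37 + (6 - 1*3))**2 = (37 + (6 - 3))**2 = (37 + 3)**2 = 40**2 = 1600)
y/48253 + 45154/d(5*(2 - 3)) = 1600/48253 + 45154/144 = 1600*(1/48253) + 45154*(1/144) = 1600/48253 + 22577/72 = 1089523181/3474216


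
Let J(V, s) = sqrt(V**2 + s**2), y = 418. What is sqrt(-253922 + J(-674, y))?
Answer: sqrt(-253922 + 10*sqrt(6290)) ≈ 503.12*I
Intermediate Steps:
sqrt(-253922 + J(-674, y)) = sqrt(-253922 + sqrt((-674)**2 + 418**2)) = sqrt(-253922 + sqrt(454276 + 174724)) = sqrt(-253922 + sqrt(629000)) = sqrt(-253922 + 10*sqrt(6290))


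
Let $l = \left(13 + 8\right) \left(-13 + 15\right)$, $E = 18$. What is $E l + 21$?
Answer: $777$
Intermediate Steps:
$l = 42$ ($l = 21 \cdot 2 = 42$)
$E l + 21 = 18 \cdot 42 + 21 = 756 + 21 = 777$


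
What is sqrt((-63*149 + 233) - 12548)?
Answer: I*sqrt(21702) ≈ 147.32*I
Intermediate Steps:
sqrt((-63*149 + 233) - 12548) = sqrt((-9387 + 233) - 12548) = sqrt(-9154 - 12548) = sqrt(-21702) = I*sqrt(21702)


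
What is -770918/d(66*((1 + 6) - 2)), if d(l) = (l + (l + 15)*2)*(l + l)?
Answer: -385459/336600 ≈ -1.1452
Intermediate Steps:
d(l) = 2*l*(30 + 3*l) (d(l) = (l + (15 + l)*2)*(2*l) = (l + (30 + 2*l))*(2*l) = (30 + 3*l)*(2*l) = 2*l*(30 + 3*l))
-770918/d(66*((1 + 6) - 2)) = -770918*1/(396*(10 + 66*((1 + 6) - 2))*((1 + 6) - 2)) = -770918*1/(396*(7 - 2)*(10 + 66*(7 - 2))) = -770918*1/(1980*(10 + 66*5)) = -770918*1/(1980*(10 + 330)) = -770918/(6*330*340) = -770918/673200 = -770918*1/673200 = -385459/336600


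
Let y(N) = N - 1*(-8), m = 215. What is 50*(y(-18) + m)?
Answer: 10250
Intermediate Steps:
y(N) = 8 + N (y(N) = N + 8 = 8 + N)
50*(y(-18) + m) = 50*((8 - 18) + 215) = 50*(-10 + 215) = 50*205 = 10250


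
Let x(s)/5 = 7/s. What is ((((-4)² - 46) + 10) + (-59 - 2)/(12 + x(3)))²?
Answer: 2569609/5041 ≈ 509.74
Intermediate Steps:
x(s) = 35/s (x(s) = 5*(7/s) = 35/s)
((((-4)² - 46) + 10) + (-59 - 2)/(12 + x(3)))² = ((((-4)² - 46) + 10) + (-59 - 2)/(12 + 35/3))² = (((16 - 46) + 10) - 61/(12 + 35*(⅓)))² = ((-30 + 10) - 61/(12 + 35/3))² = (-20 - 61/71/3)² = (-20 - 61*3/71)² = (-20 - 183/71)² = (-1603/71)² = 2569609/5041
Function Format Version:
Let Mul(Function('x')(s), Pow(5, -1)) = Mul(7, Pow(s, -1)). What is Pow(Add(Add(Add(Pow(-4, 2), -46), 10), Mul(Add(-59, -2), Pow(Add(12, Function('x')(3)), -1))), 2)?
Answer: Rational(2569609, 5041) ≈ 509.74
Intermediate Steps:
Function('x')(s) = Mul(35, Pow(s, -1)) (Function('x')(s) = Mul(5, Mul(7, Pow(s, -1))) = Mul(35, Pow(s, -1)))
Pow(Add(Add(Add(Pow(-4, 2), -46), 10), Mul(Add(-59, -2), Pow(Add(12, Function('x')(3)), -1))), 2) = Pow(Add(Add(Add(Pow(-4, 2), -46), 10), Mul(Add(-59, -2), Pow(Add(12, Mul(35, Pow(3, -1))), -1))), 2) = Pow(Add(Add(Add(16, -46), 10), Mul(-61, Pow(Add(12, Mul(35, Rational(1, 3))), -1))), 2) = Pow(Add(Add(-30, 10), Mul(-61, Pow(Add(12, Rational(35, 3)), -1))), 2) = Pow(Add(-20, Mul(-61, Pow(Rational(71, 3), -1))), 2) = Pow(Add(-20, Mul(-61, Rational(3, 71))), 2) = Pow(Add(-20, Rational(-183, 71)), 2) = Pow(Rational(-1603, 71), 2) = Rational(2569609, 5041)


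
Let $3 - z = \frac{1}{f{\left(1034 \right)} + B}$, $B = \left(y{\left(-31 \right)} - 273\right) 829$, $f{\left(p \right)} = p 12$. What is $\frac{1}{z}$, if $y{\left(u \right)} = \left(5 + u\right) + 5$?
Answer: $\frac{231318}{693955} \approx 0.33333$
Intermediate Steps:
$y{\left(u \right)} = 10 + u$
$f{\left(p \right)} = 12 p$
$B = -243726$ ($B = \left(\left(10 - 31\right) - 273\right) 829 = \left(-21 - 273\right) 829 = \left(-294\right) 829 = -243726$)
$z = \frac{693955}{231318}$ ($z = 3 - \frac{1}{12 \cdot 1034 - 243726} = 3 - \frac{1}{12408 - 243726} = 3 - \frac{1}{-231318} = 3 - - \frac{1}{231318} = 3 + \frac{1}{231318} = \frac{693955}{231318} \approx 3.0$)
$\frac{1}{z} = \frac{1}{\frac{693955}{231318}} = \frac{231318}{693955}$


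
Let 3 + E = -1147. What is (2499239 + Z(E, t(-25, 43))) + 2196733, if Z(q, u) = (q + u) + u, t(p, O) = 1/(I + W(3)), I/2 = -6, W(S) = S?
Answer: 42253396/9 ≈ 4.6948e+6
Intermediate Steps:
E = -1150 (E = -3 - 1147 = -1150)
I = -12 (I = 2*(-6) = -12)
t(p, O) = -⅑ (t(p, O) = 1/(-12 + 3) = 1/(-9) = -⅑)
Z(q, u) = q + 2*u
(2499239 + Z(E, t(-25, 43))) + 2196733 = (2499239 + (-1150 + 2*(-⅑))) + 2196733 = (2499239 + (-1150 - 2/9)) + 2196733 = (2499239 - 10352/9) + 2196733 = 22482799/9 + 2196733 = 42253396/9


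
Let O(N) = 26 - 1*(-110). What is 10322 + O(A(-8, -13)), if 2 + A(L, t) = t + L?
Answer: 10458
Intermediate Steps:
A(L, t) = -2 + L + t (A(L, t) = -2 + (t + L) = -2 + (L + t) = -2 + L + t)
O(N) = 136 (O(N) = 26 + 110 = 136)
10322 + O(A(-8, -13)) = 10322 + 136 = 10458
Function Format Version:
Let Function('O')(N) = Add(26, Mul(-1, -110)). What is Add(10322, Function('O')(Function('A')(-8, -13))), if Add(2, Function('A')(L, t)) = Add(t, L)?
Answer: 10458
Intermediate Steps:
Function('A')(L, t) = Add(-2, L, t) (Function('A')(L, t) = Add(-2, Add(t, L)) = Add(-2, Add(L, t)) = Add(-2, L, t))
Function('O')(N) = 136 (Function('O')(N) = Add(26, 110) = 136)
Add(10322, Function('O')(Function('A')(-8, -13))) = Add(10322, 136) = 10458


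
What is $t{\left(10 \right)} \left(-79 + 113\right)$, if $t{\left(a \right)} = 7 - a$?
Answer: $-102$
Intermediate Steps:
$t{\left(10 \right)} \left(-79 + 113\right) = \left(7 - 10\right) \left(-79 + 113\right) = \left(7 - 10\right) 34 = \left(-3\right) 34 = -102$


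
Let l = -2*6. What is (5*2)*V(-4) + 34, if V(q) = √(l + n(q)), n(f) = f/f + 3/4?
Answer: 34 + 5*I*√41 ≈ 34.0 + 32.016*I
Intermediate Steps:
l = -12
n(f) = 7/4 (n(f) = 1 + 3*(¼) = 1 + ¾ = 7/4)
V(q) = I*√41/2 (V(q) = √(-12 + 7/4) = √(-41/4) = I*√41/2)
(5*2)*V(-4) + 34 = (5*2)*(I*√41/2) + 34 = 10*(I*√41/2) + 34 = 5*I*√41 + 34 = 34 + 5*I*√41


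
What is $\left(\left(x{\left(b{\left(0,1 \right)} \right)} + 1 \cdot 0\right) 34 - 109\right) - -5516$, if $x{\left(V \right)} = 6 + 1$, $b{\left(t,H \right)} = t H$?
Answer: $5645$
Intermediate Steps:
$b{\left(t,H \right)} = H t$
$x{\left(V \right)} = 7$
$\left(\left(x{\left(b{\left(0,1 \right)} \right)} + 1 \cdot 0\right) 34 - 109\right) - -5516 = \left(\left(7 + 1 \cdot 0\right) 34 - 109\right) - -5516 = \left(\left(7 + 0\right) 34 - 109\right) + 5516 = \left(7 \cdot 34 - 109\right) + 5516 = \left(238 - 109\right) + 5516 = 129 + 5516 = 5645$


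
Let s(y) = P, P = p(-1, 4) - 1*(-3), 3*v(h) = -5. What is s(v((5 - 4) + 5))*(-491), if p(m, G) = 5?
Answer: -3928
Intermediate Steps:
v(h) = -5/3 (v(h) = (⅓)*(-5) = -5/3)
P = 8 (P = 5 - 1*(-3) = 5 + 3 = 8)
s(y) = 8
s(v((5 - 4) + 5))*(-491) = 8*(-491) = -3928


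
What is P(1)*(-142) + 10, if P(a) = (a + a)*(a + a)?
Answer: -558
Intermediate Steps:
P(a) = 4*a**2 (P(a) = (2*a)*(2*a) = 4*a**2)
P(1)*(-142) + 10 = (4*1**2)*(-142) + 10 = (4*1)*(-142) + 10 = 4*(-142) + 10 = -568 + 10 = -558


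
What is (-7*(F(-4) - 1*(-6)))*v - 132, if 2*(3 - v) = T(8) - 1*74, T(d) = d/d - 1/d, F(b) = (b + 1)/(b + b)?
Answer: -242877/128 ≈ -1897.5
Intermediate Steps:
F(b) = (1 + b)/(2*b) (F(b) = (1 + b)/((2*b)) = (1 + b)*(1/(2*b)) = (1 + b)/(2*b))
T(d) = 1 - 1/d
v = 633/16 (v = 3 - ((-1 + 8)/8 - 1*74)/2 = 3 - ((1/8)*7 - 74)/2 = 3 - (7/8 - 74)/2 = 3 - 1/2*(-585/8) = 3 + 585/16 = 633/16 ≈ 39.563)
(-7*(F(-4) - 1*(-6)))*v - 132 = -7*((1/2)*(1 - 4)/(-4) - 1*(-6))*(633/16) - 132 = -7*((1/2)*(-1/4)*(-3) + 6)*(633/16) - 132 = -7*(3/8 + 6)*(633/16) - 132 = -7*51/8*(633/16) - 132 = -357/8*633/16 - 132 = -225981/128 - 132 = -242877/128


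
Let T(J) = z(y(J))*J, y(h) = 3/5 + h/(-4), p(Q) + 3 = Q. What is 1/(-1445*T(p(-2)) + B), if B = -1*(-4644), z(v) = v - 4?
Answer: -4/43559 ≈ -9.1829e-5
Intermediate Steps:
p(Q) = -3 + Q
y(h) = 3/5 - h/4 (y(h) = 3*(1/5) + h*(-1/4) = 3/5 - h/4)
z(v) = -4 + v
T(J) = J*(-17/5 - J/4) (T(J) = (-4 + (3/5 - J/4))*J = (-17/5 - J/4)*J = J*(-17/5 - J/4))
B = 4644
1/(-1445*T(p(-2)) + B) = 1/(-(-289)*(-3 - 2)*(68 + 5*(-3 - 2))/4 + 4644) = 1/(-(-289)*(-5)*(68 + 5*(-5))/4 + 4644) = 1/(-(-289)*(-5)*(68 - 25)/4 + 4644) = 1/(-(-289)*(-5)*43/4 + 4644) = 1/(-1445*43/4 + 4644) = 1/(-62135/4 + 4644) = 1/(-43559/4) = -4/43559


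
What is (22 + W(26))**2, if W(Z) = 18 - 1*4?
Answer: 1296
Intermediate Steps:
W(Z) = 14 (W(Z) = 18 - 4 = 14)
(22 + W(26))**2 = (22 + 14)**2 = 36**2 = 1296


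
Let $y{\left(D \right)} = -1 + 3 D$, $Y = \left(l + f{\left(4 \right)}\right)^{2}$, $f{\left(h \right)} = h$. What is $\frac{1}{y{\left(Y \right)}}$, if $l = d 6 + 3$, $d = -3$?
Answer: $\frac{1}{362} \approx 0.0027624$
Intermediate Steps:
$l = -15$ ($l = \left(-3\right) 6 + 3 = -18 + 3 = -15$)
$Y = 121$ ($Y = \left(-15 + 4\right)^{2} = \left(-11\right)^{2} = 121$)
$\frac{1}{y{\left(Y \right)}} = \frac{1}{-1 + 3 \cdot 121} = \frac{1}{-1 + 363} = \frac{1}{362}$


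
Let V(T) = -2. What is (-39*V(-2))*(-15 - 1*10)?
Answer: -1950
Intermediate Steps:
(-39*V(-2))*(-15 - 1*10) = (-39*(-2))*(-15 - 1*10) = 78*(-15 - 10) = 78*(-25) = -1950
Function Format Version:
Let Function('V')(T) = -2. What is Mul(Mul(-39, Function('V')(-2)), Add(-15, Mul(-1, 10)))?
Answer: -1950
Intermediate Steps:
Mul(Mul(-39, Function('V')(-2)), Add(-15, Mul(-1, 10))) = Mul(Mul(-39, -2), Add(-15, Mul(-1, 10))) = Mul(78, Add(-15, -10)) = Mul(78, -25) = -1950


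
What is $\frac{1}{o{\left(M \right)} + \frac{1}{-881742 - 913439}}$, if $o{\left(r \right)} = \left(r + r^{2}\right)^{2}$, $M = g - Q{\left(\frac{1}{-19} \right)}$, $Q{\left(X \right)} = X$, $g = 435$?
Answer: $\frac{233949783101}{8419456752482412383779} \approx 2.7787 \cdot 10^{-11}$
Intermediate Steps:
$M = \frac{8266}{19}$ ($M = 435 - \frac{1}{-19} = 435 - - \frac{1}{19} = 435 + \frac{1}{19} = \frac{8266}{19} \approx 435.05$)
$\frac{1}{o{\left(M \right)} + \frac{1}{-881742 - 913439}} = \frac{1}{\left(\frac{8266}{19}\right)^{2} \left(1 + \frac{8266}{19}\right)^{2} + \frac{1}{-881742 - 913439}} = \frac{1}{\frac{68326756 \left(\frac{8285}{19}\right)^{2}}{361} + \frac{1}{-1795181}} = \frac{1}{\frac{68326756}{361} \cdot \frac{68641225}{361} - \frac{1}{1795181}} = \frac{1}{\frac{4690032232116100}{130321} - \frac{1}{1795181}} = \frac{1}{\frac{8419456752482412383779}{233949783101}} = \frac{233949783101}{8419456752482412383779}$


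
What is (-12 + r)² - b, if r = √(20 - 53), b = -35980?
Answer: 36091 - 24*I*√33 ≈ 36091.0 - 137.87*I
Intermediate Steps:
r = I*√33 (r = √(-33) = I*√33 ≈ 5.7446*I)
(-12 + r)² - b = (-12 + I*√33)² - 1*(-35980) = (-12 + I*√33)² + 35980 = 35980 + (-12 + I*√33)²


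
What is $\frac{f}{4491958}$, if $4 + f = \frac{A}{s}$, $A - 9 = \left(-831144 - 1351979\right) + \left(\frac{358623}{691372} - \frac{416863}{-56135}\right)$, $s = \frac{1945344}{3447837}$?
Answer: $- \frac{97374730427683009377221}{113046300920364557588480} \approx -0.86137$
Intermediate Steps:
$s = \frac{648448}{1149279}$ ($s = 1945344 \cdot \frac{1}{3447837} = \frac{648448}{1149279} \approx 0.56422$)
$A = - \frac{84726711061614939}{38810167220}$ ($A = 9 + \left(\left(-831144 - 1351979\right) + \left(\frac{358623}{691372} - \frac{416863}{-56135}\right)\right) = 9 + \left(-2183123 + \left(358623 \cdot \frac{1}{691372} - - \frac{416863}{56135}\right)\right) = 9 + \left(-2183123 + \left(\frac{358623}{691372} + \frac{416863}{56135}\right)\right) = 9 + \left(-2183123 + \frac{308338708141}{38810167220}\right) = 9 - \frac{84727060353119919}{38810167220} = - \frac{84726711061614939}{38810167220} \approx -2.1831 \cdot 10^{6}$)
$f = - \frac{97374730427683009377221}{25166375313474560}$ ($f = -4 - \frac{84726711061614939}{38810167220 \cdot \frac{648448}{1149279}} = -4 - \frac{97374629762181755478981}{25166375313474560} = - \frac{97374730427683009377221}{25166375313474560} \approx -3.8692 \cdot 10^{6}$)
$\frac{f}{4491958} = - \frac{97374730427683009377221}{25166375313474560 \cdot 4491958} = \left(- \frac{97374730427683009377221}{25166375313474560}\right) \frac{1}{4491958} = - \frac{97374730427683009377221}{113046300920364557588480}$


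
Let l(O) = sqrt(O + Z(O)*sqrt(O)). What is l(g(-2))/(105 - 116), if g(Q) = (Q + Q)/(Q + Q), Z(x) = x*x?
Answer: -sqrt(2)/11 ≈ -0.12856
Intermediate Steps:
Z(x) = x**2
g(Q) = 1 (g(Q) = (2*Q)/((2*Q)) = (2*Q)*(1/(2*Q)) = 1)
l(O) = sqrt(O + O**(5/2)) (l(O) = sqrt(O + O**2*sqrt(O)) = sqrt(O + O**(5/2)))
l(g(-2))/(105 - 116) = sqrt(1 + 1**(5/2))/(105 - 116) = sqrt(1 + 1)/(-11) = sqrt(2)*(-1/11) = -sqrt(2)/11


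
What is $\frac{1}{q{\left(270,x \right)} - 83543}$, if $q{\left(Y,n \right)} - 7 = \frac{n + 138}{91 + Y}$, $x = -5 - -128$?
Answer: $- \frac{361}{30156235} \approx -1.1971 \cdot 10^{-5}$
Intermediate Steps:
$x = 123$ ($x = -5 + 128 = 123$)
$q{\left(Y,n \right)} = 7 + \frac{138 + n}{91 + Y}$ ($q{\left(Y,n \right)} = 7 + \frac{n + 138}{91 + Y} = 7 + \frac{138 + n}{91 + Y}$)
$\frac{1}{q{\left(270,x \right)} - 83543} = \frac{1}{\frac{775 + 123 + 7 \cdot 270}{91 + 270} - 83543} = \frac{1}{\frac{775 + 123 + 1890}{361} - 83543} = \frac{1}{\frac{1}{361} \cdot 2788 - 83543} = \frac{1}{\frac{2788}{361} - 83543} = \frac{1}{- \frac{30156235}{361}} = - \frac{361}{30156235}$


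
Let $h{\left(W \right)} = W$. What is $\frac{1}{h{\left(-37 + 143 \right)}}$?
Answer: $\frac{1}{106} \approx 0.009434$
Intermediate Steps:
$\frac{1}{h{\left(-37 + 143 \right)}} = \frac{1}{-37 + 143} = \frac{1}{106}$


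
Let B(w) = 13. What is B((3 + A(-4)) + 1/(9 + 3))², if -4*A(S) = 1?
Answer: 169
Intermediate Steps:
A(S) = -¼ (A(S) = -¼*1 = -¼)
B((3 + A(-4)) + 1/(9 + 3))² = 13² = 169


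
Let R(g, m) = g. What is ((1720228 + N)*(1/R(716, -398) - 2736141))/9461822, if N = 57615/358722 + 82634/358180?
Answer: -10079353544040847074019/20262025969655652 ≈ -4.9745e+5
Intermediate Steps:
N = 2094965602/5353626915 (N = 57615*(1/358722) + 82634*(1/358180) = 19205/119574 + 41317/179090 = 2094965602/5353626915 ≈ 0.39132)
((1720228 + N)*(1/R(716, -398) - 2736141))/9461822 = ((1720228 + 2094965602/5353626915)*(1/716 - 2736141))/9461822 = (9209461015702222*(1/716 - 2736141)/5353626915)*(1/9461822) = ((9209461015702222/5353626915)*(-1959076955/716))*(1/9461822) = -10079353544040847074019/2141450766*1/9461822 = -10079353544040847074019/20262025969655652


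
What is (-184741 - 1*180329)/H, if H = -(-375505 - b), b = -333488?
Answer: -365070/42017 ≈ -8.6886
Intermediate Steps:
H = 42017 (H = -(-375505 - 1*(-333488)) = -(-375505 + 333488) = -1*(-42017) = 42017)
(-184741 - 1*180329)/H = (-184741 - 1*180329)/42017 = (-184741 - 180329)*(1/42017) = -365070*1/42017 = -365070/42017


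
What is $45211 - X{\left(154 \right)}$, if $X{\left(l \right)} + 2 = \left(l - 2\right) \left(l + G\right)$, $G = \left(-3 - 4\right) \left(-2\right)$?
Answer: $19677$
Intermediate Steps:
$G = 14$ ($G = \left(-7\right) \left(-2\right) = 14$)
$X{\left(l \right)} = -2 + \left(-2 + l\right) \left(14 + l\right)$ ($X{\left(l \right)} = -2 + \left(l - 2\right) \left(l + 14\right) = -2 + \left(-2 + l\right) \left(14 + l\right)$)
$45211 - X{\left(154 \right)} = 45211 - \left(-30 + 154^{2} + 12 \cdot 154\right) = 45211 - \left(-30 + 23716 + 1848\right) = 45211 - 25534 = 19677$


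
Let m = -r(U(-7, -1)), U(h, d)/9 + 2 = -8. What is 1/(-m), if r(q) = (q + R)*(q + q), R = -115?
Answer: 1/36900 ≈ 2.7100e-5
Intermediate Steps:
U(h, d) = -90 (U(h, d) = -18 + 9*(-8) = -18 - 72 = -90)
r(q) = 2*q*(-115 + q) (r(q) = (q - 115)*(q + q) = (-115 + q)*(2*q) = 2*q*(-115 + q))
m = -36900 (m = -2*(-90)*(-115 - 90) = -2*(-90)*(-205) = -1*36900 = -36900)
1/(-m) = 1/(-1*(-36900)) = 1/36900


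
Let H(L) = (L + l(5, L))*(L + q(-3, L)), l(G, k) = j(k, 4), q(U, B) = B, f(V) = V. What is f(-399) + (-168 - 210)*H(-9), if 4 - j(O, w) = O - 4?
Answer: 54033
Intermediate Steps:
j(O, w) = 8 - O (j(O, w) = 4 - (O - 4) = 4 - (-4 + O) = 4 + (4 - O) = 8 - O)
l(G, k) = 8 - k
H(L) = 16*L (H(L) = (L + (8 - L))*(L + L) = 8*(2*L) = 16*L)
f(-399) + (-168 - 210)*H(-9) = -399 + (-168 - 210)*(16*(-9)) = -399 - 378*(-144) = -399 + 54432 = 54033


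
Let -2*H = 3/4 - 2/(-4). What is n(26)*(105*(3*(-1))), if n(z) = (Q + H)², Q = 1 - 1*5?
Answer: -431235/64 ≈ -6738.0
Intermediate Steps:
Q = -4 (Q = 1 - 5 = -4)
H = -5/8 (H = -(3/4 - 2/(-4))/2 = -(3*(¼) - 2*(-¼))/2 = -(¾ + ½)/2 = -½*5/4 = -5/8 ≈ -0.62500)
n(z) = 1369/64 (n(z) = (-4 - 5/8)² = (-37/8)² = 1369/64)
n(26)*(105*(3*(-1))) = 1369*(105*(3*(-1)))/64 = 1369*(105*(-3))/64 = (1369/64)*(-315) = -431235/64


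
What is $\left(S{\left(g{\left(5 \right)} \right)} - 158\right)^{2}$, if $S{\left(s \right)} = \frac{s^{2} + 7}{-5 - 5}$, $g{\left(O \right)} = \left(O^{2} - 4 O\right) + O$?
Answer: $\frac{2845969}{100} \approx 28460.0$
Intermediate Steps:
$g{\left(O \right)} = O^{2} - 3 O$
$S{\left(s \right)} = - \frac{7}{10} - \frac{s^{2}}{10}$ ($S{\left(s \right)} = \frac{7 + s^{2}}{-10} = \left(7 + s^{2}\right) \left(- \frac{1}{10}\right) = - \frac{7}{10} - \frac{s^{2}}{10}$)
$\left(S{\left(g{\left(5 \right)} \right)} - 158\right)^{2} = \left(\left(- \frac{7}{10} - \frac{\left(5 \left(-3 + 5\right)\right)^{2}}{10}\right) - 158\right)^{2} = \left(\left(- \frac{7}{10} - \frac{\left(5 \cdot 2\right)^{2}}{10}\right) - 158\right)^{2} = \left(\left(- \frac{7}{10} - \frac{10^{2}}{10}\right) - 158\right)^{2} = \left(\left(- \frac{7}{10} - 10\right) - 158\right)^{2} = \left(- \frac{107}{10} - 158\right)^{2} = \left(- \frac{1687}{10}\right)^{2} = \frac{2845969}{100}$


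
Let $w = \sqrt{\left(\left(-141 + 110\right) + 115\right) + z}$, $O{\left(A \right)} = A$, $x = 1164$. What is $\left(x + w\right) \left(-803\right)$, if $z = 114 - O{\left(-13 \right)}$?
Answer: $-934692 - 803 \sqrt{211} \approx -9.4636 \cdot 10^{5}$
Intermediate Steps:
$z = 127$ ($z = 114 - -13 = 114 + 13 = 127$)
$w = \sqrt{211}$ ($w = \sqrt{\left(\left(-141 + 110\right) + 115\right) + 127} = \sqrt{\left(-31 + 115\right) + 127} = \sqrt{84 + 127} = \sqrt{211} \approx 14.526$)
$\left(x + w\right) \left(-803\right) = \left(1164 + \sqrt{211}\right) \left(-803\right) = -934692 - 803 \sqrt{211}$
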